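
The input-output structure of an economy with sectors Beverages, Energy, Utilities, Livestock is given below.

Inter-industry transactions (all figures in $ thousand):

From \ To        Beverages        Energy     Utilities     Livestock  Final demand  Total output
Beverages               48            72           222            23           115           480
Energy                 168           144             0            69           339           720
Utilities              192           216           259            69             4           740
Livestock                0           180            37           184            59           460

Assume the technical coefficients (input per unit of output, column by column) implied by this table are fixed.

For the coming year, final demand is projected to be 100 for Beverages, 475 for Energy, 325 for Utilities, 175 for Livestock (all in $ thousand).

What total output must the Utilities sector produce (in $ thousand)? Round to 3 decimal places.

x_3 = 1792.777

Technical coefficients a_ij = z_ij / X_j:
  a_11 = 48/480 = 0.10, a_21 = 168/480 = 0.35, a_31 = 192/480 = 0.40, a_41 = 0/480 = 0.00
  a_12 = 72/720 = 0.10, a_22 = 144/720 = 0.20, a_32 = 216/720 = 0.30, a_42 = 180/720 = 0.25
  a_13 = 222/740 = 0.30, a_23 = 0/740 = 0.00, a_33 = 259/740 = 0.35, a_43 = 37/740 = 0.05
  a_14 = 23/460 = 0.05, a_24 = 69/460 = 0.15, a_34 = 69/460 = 0.15, a_44 = 184/460 = 0.40
I − A =
  [   0.90    -0.10    -0.30    -0.05]
  [  -0.35     0.80     0.00    -0.15]
  [  -0.40    -0.30     0.65    -0.15]
  [   0.00    -0.25    -0.05     0.60]
Compute the cofactors C_ij = (−1)^(i+j)·(3×3 minor ij) of I−A; the adjugate is their transpose:
adj(I−A) = Cᵀ =
  [ 0.279375   0.112375   0.135500   0.085250]
  [ 0.136875   0.271250   0.070625   0.096875]
  [ 0.253125   0.224750   0.372875   0.170500]
  [ 0.078125   0.131750   0.060500   0.317750]
det(I−A) = Σ_j (I−A)_1j·C_1j = (0.90)(0.279375) + (-0.10)(0.136875) + (-0.30)(0.253125) + (-0.05)(0.078125) = 0.15790625
(I − A)⁻¹ = adj(I−A) / det(I−A) ≈
  [   1.7692     0.7117     0.8581     0.5399]
  [   0.8668     1.7178     0.4473     0.6135]
  [   1.6030     1.4233     2.3614     1.0798]
  [   0.4948     0.8344     0.3831     2.0123]
x = (I − A)⁻¹ d = adj(I−A)·d / det(I−A), with det(I−A) = 0.15790625:
  x_1 = (0.279375·100 + 0.112375·475 + 0.135500·325 + 0.085250·175) / 0.15790625 = 140.271875 / 0.15790625 ≈ 888.324
  x_2 = (0.136875·100 + 0.271250·475 + 0.070625·325 + 0.096875·175) / 0.15790625 = 182.4375 / 0.15790625 ≈ 1155.353
  x_3 = (0.253125·100 + 0.224750·475 + 0.372875·325 + 0.170500·175) / 0.15790625 = 283.090625 / 0.15790625 ≈ 1792.777
  x_4 = (0.078125·100 + 0.131750·475 + 0.060500·325 + 0.317750·175) / 0.15790625 = 145.6625 / 0.15790625 ≈ 922.462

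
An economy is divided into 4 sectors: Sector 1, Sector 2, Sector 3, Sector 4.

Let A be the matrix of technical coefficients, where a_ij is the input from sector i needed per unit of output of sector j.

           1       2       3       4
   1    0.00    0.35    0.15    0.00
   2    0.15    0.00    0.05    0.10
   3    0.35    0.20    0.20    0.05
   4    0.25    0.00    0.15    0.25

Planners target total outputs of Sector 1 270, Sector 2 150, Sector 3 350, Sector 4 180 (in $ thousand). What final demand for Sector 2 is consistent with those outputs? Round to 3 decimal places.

d_2 = 74.000

I − A =
  [   1.00    -0.35    -0.15     0.00]
  [  -0.15     1.00    -0.05    -0.10]
  [  -0.35    -0.20     0.80    -0.05]
  [  -0.25     0.00    -0.15     0.75]
d = (I − A) x:
  d_1 = (+1.00)·270 + (-0.35)·150 + (-0.15)·350 + (+0.00)·180 = 165.000
  d_2 = (-0.15)·270 + (+1.00)·150 + (-0.05)·350 + (-0.10)·180 = 74.000
  d_3 = (-0.35)·270 + (-0.20)·150 + (+0.80)·350 + (-0.05)·180 = 146.500
  d_4 = (-0.25)·270 + (+0.00)·150 + (-0.15)·350 + (+0.75)·180 = 15.000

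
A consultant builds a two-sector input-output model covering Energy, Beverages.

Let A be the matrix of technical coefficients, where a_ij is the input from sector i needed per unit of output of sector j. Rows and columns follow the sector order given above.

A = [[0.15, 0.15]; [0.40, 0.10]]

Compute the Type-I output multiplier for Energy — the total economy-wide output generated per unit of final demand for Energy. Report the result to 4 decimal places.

I − A =
  [   0.85    -0.15]
  [  -0.40     0.90]
det(I−A) = (0.85)(0.90) − (-0.15)(-0.40) = 0.7050
adj(I−A) = [[0.90, 0.15], [0.40, 0.85]]
(I − A)⁻¹ = adj(I−A) / det(I−A) ≈
  [   1.27660     0.21277]
  [   0.56738     1.20567]
The output multiplier for sector j is the column-j sum of the Leontief inverse (I − A)⁻¹ = adj(I−A) / det(I−A).
Column E of adj(I−A): (0.90, 0.40); det(I−A) = 0.7050.
m_E = (0.90 + 0.40) / 0.7050 = 1.30 / 0.7050 ≈ 1.8440.

m_E = 1.8440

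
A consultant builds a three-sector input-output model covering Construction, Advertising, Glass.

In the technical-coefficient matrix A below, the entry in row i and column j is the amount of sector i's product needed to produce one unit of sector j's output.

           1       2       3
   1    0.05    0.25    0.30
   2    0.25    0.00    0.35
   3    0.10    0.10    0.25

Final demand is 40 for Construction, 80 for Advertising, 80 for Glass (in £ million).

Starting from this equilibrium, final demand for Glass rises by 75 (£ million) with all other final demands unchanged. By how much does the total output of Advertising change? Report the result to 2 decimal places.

I − A =
  [   0.95    -0.25    -0.30]
  [  -0.25     1.00    -0.35]
  [  -0.10    -0.10     0.75]
Cofactors of I−A, C_ij = (−1)^(i+j)·(minor ij) (rows/columns in the sector order above):
  C_11 = (1.00)(0.75) − (-0.35)(-0.10) = 0.7150
  C_12 = −[(-0.25)(0.75) − (-0.35)(-0.10)] = 0.2225
  C_13 = (-0.25)(-0.10) − (1.00)(-0.10) = 0.1250
  C_21 = −[(-0.25)(0.75) − (-0.30)(-0.10)] = 0.2175
  C_22 = (0.95)(0.75) − (-0.30)(-0.10) = 0.6825
  C_23 = −[(0.95)(-0.10) − (-0.25)(-0.10)] = 0.1200
  C_31 = (-0.25)(-0.35) − (-0.30)(1.00) = 0.3875
  C_32 = −[(0.95)(-0.35) − (-0.30)(-0.25)] = 0.4075
  C_33 = (0.95)(1.00) − (-0.25)(-0.25) = 0.8875
det(I−A) = Σ_j (I−A)_1j·C_1j = (0.95)(0.7150) + (-0.25)(0.2225) + (-0.30)(0.1250) = 0.586125
adj(I−A) = Cᵀ =
  [ 0.7150   0.2175   0.3875]
  [ 0.2225   0.6825   0.4075]
  [ 0.1250   0.1200   0.8875]
(I − A)⁻¹ = adj(I−A) / det(I−A) ≈
  [   1.2199     0.3711     0.6611]
  [   0.3796     1.1644     0.6952]
  [   0.2133     0.2047     1.5142]
Δx = (I − A)⁻¹ Δd with Δd having +75 in the Glass component and 0 elsewhere.
So Δx_2 = L_23 · (+75), where L_23 = adj(I−A)_23 / det(I−A) = 0.4075 / 0.586125.
Δx_2 = 0.4075 × (+75) / 0.586125 = 30.5625 / 0.586125 ≈ 52.14.

Δx_2 = 52.14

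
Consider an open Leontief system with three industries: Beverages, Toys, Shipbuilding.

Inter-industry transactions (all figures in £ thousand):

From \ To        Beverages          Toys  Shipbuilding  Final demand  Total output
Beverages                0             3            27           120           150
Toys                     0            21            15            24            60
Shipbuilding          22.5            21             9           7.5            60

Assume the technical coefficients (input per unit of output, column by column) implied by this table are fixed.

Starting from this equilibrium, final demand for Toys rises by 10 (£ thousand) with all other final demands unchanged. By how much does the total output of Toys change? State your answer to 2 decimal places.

Technical coefficients a_ij = z_ij / X_j:
  a_11 = 0/150 = 0.00, a_21 = 0/150 = 0.00, a_31 = 22.5/150 = 0.15
  a_12 = 3/60 = 0.05, a_22 = 21/60 = 0.35, a_32 = 21/60 = 0.35
  a_13 = 27/60 = 0.45, a_23 = 15/60 = 0.25, a_33 = 9/60 = 0.15
I − A =
  [   1.00    -0.05    -0.45]
  [   0.00     0.65    -0.25]
  [  -0.15    -0.35     0.85]
Cofactors of I−A, C_ij = (−1)^(i+j)·(minor ij) (rows/columns in the sector order above):
  C_11 = (0.65)(0.85) − (-0.25)(-0.35) = 0.4650
  C_12 = −[(0.00)(0.85) − (-0.25)(-0.15)] = 0.0375
  C_13 = (0.00)(-0.35) − (0.65)(-0.15) = 0.0975
  C_21 = −[(-0.05)(0.85) − (-0.45)(-0.35)] = 0.2000
  C_22 = (1.00)(0.85) − (-0.45)(-0.15) = 0.7825
  C_23 = −[(1.00)(-0.35) − (-0.05)(-0.15)] = 0.3575
  C_31 = (-0.05)(-0.25) − (-0.45)(0.65) = 0.3050
  C_32 = −[(1.00)(-0.25) − (-0.45)(0.00)] = 0.2500
  C_33 = (1.00)(0.65) − (-0.05)(0.00) = 0.6500
det(I−A) = Σ_j (I−A)_1j·C_1j = (1.00)(0.4650) + (-0.05)(0.0375) + (-0.45)(0.0975) = 0.41925
adj(I−A) = Cᵀ =
  [ 0.4650   0.2000   0.3050]
  [ 0.0375   0.7825   0.2500]
  [ 0.0975   0.3575   0.6500]
(I − A)⁻¹ = adj(I−A) / det(I−A) ≈
  [   1.1091     0.4770     0.7275]
  [   0.0894     1.8664     0.5963]
  [   0.2326     0.8527     1.5504]
Δx = (I − A)⁻¹ Δd with Δd having +10 in the Toys component and 0 elsewhere.
So Δx_2 = L_22 · (+10), where L_22 = adj(I−A)_22 / det(I−A) = 0.7825 / 0.41925.
Δx_2 = 0.7825 × (+10) / 0.41925 = 7.825 / 0.41925 ≈ 18.66.

Δx_2 = 18.66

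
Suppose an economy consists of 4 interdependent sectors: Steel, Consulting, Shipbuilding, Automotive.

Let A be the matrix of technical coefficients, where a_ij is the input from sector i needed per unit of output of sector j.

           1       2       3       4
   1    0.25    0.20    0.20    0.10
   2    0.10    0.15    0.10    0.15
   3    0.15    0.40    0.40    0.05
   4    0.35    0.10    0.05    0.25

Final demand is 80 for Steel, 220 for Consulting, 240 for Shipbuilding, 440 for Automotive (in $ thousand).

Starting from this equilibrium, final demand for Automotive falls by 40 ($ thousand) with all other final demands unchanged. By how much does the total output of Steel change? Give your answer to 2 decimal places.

Δx_1 = -18.67

I − A =
  [   0.75    -0.20    -0.20    -0.10]
  [  -0.10     0.85    -0.10    -0.15]
  [  -0.15    -0.40     0.60    -0.05]
  [  -0.35    -0.10    -0.05     0.75]
Compute the cofactors C_ij = (−1)^(i+j)·(3×3 minor ij) of I−A; the adjugate is their transpose:
adj(I−A) = Cᵀ =
  [ 0.337875   0.158500   0.146250   0.086500]
  [ 0.090375   0.287875   0.084375   0.075250]
  [ 0.159750   0.242250   0.410625   0.097125]
  [ 0.180375   0.128500   0.106875   0.304000]
det(I−A) = Σ_j (I−A)_1j·C_1j = (0.75)(0.337875) + (-0.20)(0.090375) + (-0.20)(0.159750) + (-0.10)(0.180375) = 0.18534375
(I − A)⁻¹ = adj(I−A) / det(I−A) ≈
  [   1.8230     0.8552     0.7891     0.4667]
  [   0.4876     1.5532     0.4552     0.4060]
  [   0.8619     1.3070     2.2155     0.5240]
  [   0.9732     0.6933     0.5766     1.6402]
Δx = (I − A)⁻¹ Δd with Δd having -40 in the Automotive component and 0 elsewhere.
So Δx_1 = L_14 · (-40), where L_14 = adj(I−A)_14 / det(I−A) = 0.086500 / 0.18534375.
Δx_1 = 0.086500 × (-40) / 0.18534375 = -3.46 / 0.18534375 ≈ -18.67.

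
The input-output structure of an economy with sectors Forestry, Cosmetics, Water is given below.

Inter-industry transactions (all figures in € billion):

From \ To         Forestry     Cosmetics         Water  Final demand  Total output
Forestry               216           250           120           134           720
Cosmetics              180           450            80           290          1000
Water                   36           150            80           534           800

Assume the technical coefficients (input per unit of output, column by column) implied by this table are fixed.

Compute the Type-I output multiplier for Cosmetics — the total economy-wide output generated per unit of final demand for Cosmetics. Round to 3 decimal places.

m_2 = 3.674

Technical coefficients a_ij = z_ij / X_j:
  a_11 = 216/720 = 0.30, a_21 = 180/720 = 0.25, a_31 = 36/720 = 0.05
  a_12 = 250/1000 = 0.25, a_22 = 450/1000 = 0.45, a_32 = 150/1000 = 0.15
  a_13 = 120/800 = 0.15, a_23 = 80/800 = 0.10, a_33 = 80/800 = 0.10
I − A =
  [   0.70    -0.25    -0.15]
  [  -0.25     0.55    -0.10]
  [  -0.05    -0.15     0.90]
Cofactors of I−A, C_ij = (−1)^(i+j)·(minor ij) (rows/columns in the sector order above):
  C_11 = (0.55)(0.90) − (-0.10)(-0.15) = 0.4800
  C_12 = −[(-0.25)(0.90) − (-0.10)(-0.05)] = 0.2300
  C_13 = (-0.25)(-0.15) − (0.55)(-0.05) = 0.0650
  C_21 = −[(-0.25)(0.90) − (-0.15)(-0.15)] = 0.2475
  C_22 = (0.70)(0.90) − (-0.15)(-0.05) = 0.6225
  C_23 = −[(0.70)(-0.15) − (-0.25)(-0.05)] = 0.1175
  C_31 = (-0.25)(-0.10) − (-0.15)(0.55) = 0.1075
  C_32 = −[(0.70)(-0.10) − (-0.15)(-0.25)] = 0.1075
  C_33 = (0.70)(0.55) − (-0.25)(-0.25) = 0.3225
det(I−A) = Σ_j (I−A)_1j·C_1j = (0.70)(0.4800) + (-0.25)(0.2300) + (-0.15)(0.0650) = 0.26875
adj(I−A) = Cᵀ =
  [ 0.4800   0.2475   0.1075]
  [ 0.2300   0.6225   0.1075]
  [ 0.0650   0.1175   0.3225]
(I − A)⁻¹ = adj(I−A) / det(I−A) ≈
  [   1.7860     0.9209     0.4000]
  [   0.8558     2.3163     0.4000]
  [   0.2419     0.4372     1.2000]
The output multiplier for sector j is the column-j sum of the Leontief inverse (I − A)⁻¹ = adj(I−A) / det(I−A).
Column 2 of adj(I−A): (0.2475, 0.6225, 0.1175); det(I−A) = 0.26875.
m_2 = (0.2475 + 0.6225 + 0.1175) / 0.26875 = 0.9875 / 0.26875 ≈ 3.674.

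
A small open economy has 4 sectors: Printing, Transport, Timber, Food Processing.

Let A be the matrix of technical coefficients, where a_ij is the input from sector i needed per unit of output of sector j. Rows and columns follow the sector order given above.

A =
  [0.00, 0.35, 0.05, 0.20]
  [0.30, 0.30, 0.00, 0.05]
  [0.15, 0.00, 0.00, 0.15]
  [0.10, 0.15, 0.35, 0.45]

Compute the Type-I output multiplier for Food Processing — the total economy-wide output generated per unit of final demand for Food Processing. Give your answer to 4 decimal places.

m_4 = 3.8811

I − A =
  [   1.00    -0.35    -0.05    -0.20]
  [  -0.30     0.70     0.00    -0.05]
  [  -0.15     0.00     1.00    -0.15]
  [  -0.10    -0.15    -0.35     0.55]
Compute the cofactors C_ij = (−1)^(i+j)·(3×3 minor ij) of I−A; the adjugate is their transpose:
adj(I−A) = Cᵀ =
  [ 0.340750   0.205250   0.074000   0.162750]
  [ 0.156875   0.462125   0.047000   0.111875]
  [ 0.073875   0.061125   0.295000   0.112875]
  [ 0.151750   0.202250   0.214000   0.589750]
det(I−A) = Σ_j (I−A)_1j·C_1j = (1.00)(0.340750) + (-0.35)(0.156875) + (-0.05)(0.073875) + (-0.20)(0.151750) = 0.2518
(I − A)⁻¹ = adj(I−A) / det(I−A) ≈
  [   1.35326     0.81513     0.29388     0.64635]
  [   0.62301     1.83529     0.18666     0.44430]
  [   0.29339     0.24275     1.17156     0.44827]
  [   0.60266     0.80322     0.84988     2.34214]
The output multiplier for sector j is the column-j sum of the Leontief inverse (I − A)⁻¹ = adj(I−A) / det(I−A).
Column 4 of adj(I−A): (0.162750, 0.111875, 0.112875, 0.589750); det(I−A) = 0.2518.
m_4 = (0.162750 + 0.111875 + 0.112875 + 0.589750) / 0.2518 = 0.97725 / 0.2518 ≈ 3.8811.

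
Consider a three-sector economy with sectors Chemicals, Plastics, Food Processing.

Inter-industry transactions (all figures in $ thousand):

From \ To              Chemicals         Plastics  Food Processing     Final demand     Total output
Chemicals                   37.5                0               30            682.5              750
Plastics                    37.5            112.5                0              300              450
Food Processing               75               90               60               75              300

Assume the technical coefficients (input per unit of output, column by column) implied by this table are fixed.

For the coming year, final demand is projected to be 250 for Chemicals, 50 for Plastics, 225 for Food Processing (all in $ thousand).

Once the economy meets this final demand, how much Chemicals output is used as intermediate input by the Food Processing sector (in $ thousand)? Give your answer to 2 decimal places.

z_13 = 34.03

Technical coefficients a_ij = z_ij / X_j:
  a_11 = 37.5/750 = 0.05, a_21 = 37.5/750 = 0.05, a_31 = 75/750 = 0.10
  a_12 = 0/450 = 0.00, a_22 = 112.5/450 = 0.25, a_32 = 90/450 = 0.20
  a_13 = 30/300 = 0.10, a_23 = 0/300 = 0.00, a_33 = 60/300 = 0.20
I − A =
  [   0.95     0.00    -0.10]
  [  -0.05     0.75     0.00]
  [  -0.10    -0.20     0.80]
Cofactors of I−A, C_ij = (−1)^(i+j)·(minor ij) (rows/columns in the sector order above):
  C_11 = (0.75)(0.80) − (0.00)(-0.20) = 0.6000
  C_12 = −[(-0.05)(0.80) − (0.00)(-0.10)] = 0.0400
  C_13 = (-0.05)(-0.20) − (0.75)(-0.10) = 0.0850
  C_21 = −[(0.00)(0.80) − (-0.10)(-0.20)] = 0.0200
  C_22 = (0.95)(0.80) − (-0.10)(-0.10) = 0.7500
  C_23 = −[(0.95)(-0.20) − (0.00)(-0.10)] = 0.1900
  C_31 = (0.00)(0.00) − (-0.10)(0.75) = 0.0750
  C_32 = −[(0.95)(0.00) − (-0.10)(-0.05)] = 0.0050
  C_33 = (0.95)(0.75) − (0.00)(-0.05) = 0.7125
det(I−A) = Σ_j (I−A)_1j·C_1j = (0.95)(0.6000) + (0.00)(0.0400) + (-0.10)(0.0850) = 0.5615
adj(I−A) = Cᵀ =
  [ 0.6000   0.0200   0.0750]
  [ 0.0400   0.7500   0.0050]
  [ 0.0850   0.1900   0.7125]
(I − A)⁻¹ = adj(I−A) / det(I−A) ≈
  [   1.0686     0.0356     0.1336]
  [   0.0712     1.3357     0.0089]
  [   0.1514     0.3384     1.2689]
First solve x = (I − A)⁻¹ d = adj(I−A)·d / det(I−A); in particular x_3 = (0.0850·250 + 0.1900·50 + 0.7125·225) / 0.5615 = 191.0625 / 0.5615 ≈ 340.2716.
Intermediate flow from 1 to 3: z_13 = a_13 · x_3 = 0.10 × 191.0625 / 0.5615 = 19.10625 / 0.5615 ≈ 34.03.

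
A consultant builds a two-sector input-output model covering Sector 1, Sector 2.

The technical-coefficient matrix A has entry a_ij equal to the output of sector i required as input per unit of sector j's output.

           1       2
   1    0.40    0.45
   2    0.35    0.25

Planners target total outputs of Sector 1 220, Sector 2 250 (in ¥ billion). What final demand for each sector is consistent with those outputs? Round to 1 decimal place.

I − A =
  [   0.60    -0.45]
  [  -0.35     0.75]
d = (I − A) x:
  d_1 = (+0.60)·220 + (-0.45)·250 = 19.5
  d_2 = (-0.35)·220 + (+0.75)·250 = 110.5

d_1 = 19.5, d_2 = 110.5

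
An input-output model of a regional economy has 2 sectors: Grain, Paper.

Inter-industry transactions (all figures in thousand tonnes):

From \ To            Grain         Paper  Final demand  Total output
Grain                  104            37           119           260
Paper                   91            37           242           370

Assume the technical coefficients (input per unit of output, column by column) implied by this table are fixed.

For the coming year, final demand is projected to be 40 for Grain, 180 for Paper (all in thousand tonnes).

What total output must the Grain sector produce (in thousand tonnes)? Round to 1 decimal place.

x_G = 106.9

Technical coefficients a_ij = z_ij / X_j:
  a_GG = 104/260 = 0.40, a_PG = 91/260 = 0.35
  a_GP = 37/370 = 0.10, a_PP = 37/370 = 0.10
I − A =
  [   0.60    -0.10]
  [  -0.35     0.90]
det(I−A) = (0.60)(0.90) − (-0.10)(-0.35) = 0.5050
adj(I−A) = [[0.90, 0.10], [0.35, 0.60]]
(I − A)⁻¹ = adj(I−A) / det(I−A) ≈
  [   1.7822     0.1980]
  [   0.6931     1.1881]
x = (I − A)⁻¹ d = adj(I−A)·d / det(I−A), with det(I−A) = 0.5050:
  x_G = (0.90·40 + 0.10·180) / 0.5050 = 54.00 / 0.5050 ≈ 106.9
  x_P = (0.35·40 + 0.60·180) / 0.5050 = 122.00 / 0.5050 ≈ 241.6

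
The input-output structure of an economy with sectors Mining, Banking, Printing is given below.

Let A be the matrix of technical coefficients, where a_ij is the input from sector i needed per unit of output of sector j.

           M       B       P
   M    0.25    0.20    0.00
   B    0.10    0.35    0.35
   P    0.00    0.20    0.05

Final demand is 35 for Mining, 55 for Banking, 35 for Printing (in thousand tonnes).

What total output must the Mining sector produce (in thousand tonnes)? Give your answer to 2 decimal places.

x_M = 81.87

I − A =
  [   0.75    -0.20     0.00]
  [  -0.10     0.65    -0.35]
  [   0.00    -0.20     0.95]
Cofactors of I−A, C_ij = (−1)^(i+j)·(minor ij) (rows/columns in the sector order above):
  C_11 = (0.65)(0.95) − (-0.35)(-0.20) = 0.5475
  C_12 = −[(-0.10)(0.95) − (-0.35)(0.00)] = 0.0950
  C_13 = (-0.10)(-0.20) − (0.65)(0.00) = 0.0200
  C_21 = −[(-0.20)(0.95) − (0.00)(-0.20)] = 0.1900
  C_22 = (0.75)(0.95) − (0.00)(0.00) = 0.7125
  C_23 = −[(0.75)(-0.20) − (-0.20)(0.00)] = 0.1500
  C_31 = (-0.20)(-0.35) − (0.00)(0.65) = 0.0700
  C_32 = −[(0.75)(-0.35) − (0.00)(-0.10)] = 0.2625
  C_33 = (0.75)(0.65) − (-0.20)(-0.10) = 0.4675
det(I−A) = Σ_j (I−A)_1j·C_1j = (0.75)(0.5475) + (-0.20)(0.0950) + (0.00)(0.0200) = 0.391625
adj(I−A) = Cᵀ =
  [ 0.5475   0.1900   0.0700]
  [ 0.0950   0.7125   0.2625]
  [ 0.0200   0.1500   0.4675]
(I − A)⁻¹ = adj(I−A) / det(I−A) ≈
  [   1.3980     0.4852     0.1787]
  [   0.2426     1.8193     0.6703]
  [   0.0511     0.3830     1.1937]
x = (I − A)⁻¹ d = adj(I−A)·d / det(I−A), with det(I−A) = 0.391625:
  x_M = (0.5475·35 + 0.1900·55 + 0.0700·35) / 0.391625 = 32.0625 / 0.391625 ≈ 81.87
  x_B = (0.0950·35 + 0.7125·55 + 0.2625·35) / 0.391625 = 51.70 / 0.391625 ≈ 132.01
  x_P = (0.0200·35 + 0.1500·55 + 0.4675·35) / 0.391625 = 25.3125 / 0.391625 ≈ 64.63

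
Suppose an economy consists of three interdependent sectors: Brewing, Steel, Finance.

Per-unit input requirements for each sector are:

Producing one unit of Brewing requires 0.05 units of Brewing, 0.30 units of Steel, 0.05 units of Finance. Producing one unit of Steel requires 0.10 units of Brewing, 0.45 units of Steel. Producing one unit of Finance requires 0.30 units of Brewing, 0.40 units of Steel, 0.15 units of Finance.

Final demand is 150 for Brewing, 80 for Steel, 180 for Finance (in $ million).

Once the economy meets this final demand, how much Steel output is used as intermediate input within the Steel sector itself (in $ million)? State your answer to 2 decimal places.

I − A =
  [   0.95    -0.10    -0.30]
  [  -0.30     0.55    -0.40]
  [  -0.05     0.00     0.85]
Cofactors of I−A, C_ij = (−1)^(i+j)·(minor ij) (rows/columns in the sector order above):
  C_11 = (0.55)(0.85) − (-0.40)(0.00) = 0.4675
  C_12 = −[(-0.30)(0.85) − (-0.40)(-0.05)] = 0.2750
  C_13 = (-0.30)(0.00) − (0.55)(-0.05) = 0.0275
  C_21 = −[(-0.10)(0.85) − (-0.30)(0.00)] = 0.0850
  C_22 = (0.95)(0.85) − (-0.30)(-0.05) = 0.7925
  C_23 = −[(0.95)(0.00) − (-0.10)(-0.05)] = 0.0050
  C_31 = (-0.10)(-0.40) − (-0.30)(0.55) = 0.2050
  C_32 = −[(0.95)(-0.40) − (-0.30)(-0.30)] = 0.4700
  C_33 = (0.95)(0.55) − (-0.10)(-0.30) = 0.4925
det(I−A) = Σ_j (I−A)_1j·C_1j = (0.95)(0.4675) + (-0.10)(0.2750) + (-0.30)(0.0275) = 0.408375
adj(I−A) = Cᵀ =
  [ 0.4675   0.0850   0.2050]
  [ 0.2750   0.7925   0.4700]
  [ 0.0275   0.0050   0.4925]
(I − A)⁻¹ = adj(I−A) / det(I−A) ≈
  [   1.1448     0.2081     0.5020]
  [   0.6734     1.9406     1.1509]
  [   0.0673     0.0122     1.2060]
First solve x = (I − A)⁻¹ d = adj(I−A)·d / det(I−A); in particular x_S = (0.2750·150 + 0.7925·80 + 0.4700·180) / 0.408375 = 189.25 / 0.408375 ≈ 463.4221.
Intermediate flow from S to S: z_SS = a_SS · x_S = 0.45 × 189.25 / 0.408375 = 85.1625 / 0.408375 ≈ 208.54.

z_SS = 208.54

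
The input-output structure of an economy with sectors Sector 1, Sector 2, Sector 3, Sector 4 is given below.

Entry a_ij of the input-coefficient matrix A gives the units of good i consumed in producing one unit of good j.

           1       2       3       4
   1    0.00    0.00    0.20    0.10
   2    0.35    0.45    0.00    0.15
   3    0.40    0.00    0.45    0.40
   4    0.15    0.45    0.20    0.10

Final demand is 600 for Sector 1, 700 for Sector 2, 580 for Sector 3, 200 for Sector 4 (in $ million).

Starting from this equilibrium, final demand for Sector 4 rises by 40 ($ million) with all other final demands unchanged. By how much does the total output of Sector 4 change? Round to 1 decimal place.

Δx_4 = 86.1

I − A =
  [   1.00     0.00    -0.20    -0.10]
  [  -0.35     0.55     0.00    -0.15]
  [  -0.40     0.00     0.55    -0.40]
  [  -0.15    -0.45    -0.20     0.90]
Compute the cofactors C_ij = (−1)^(i+j)·(3×3 minor ij) of I−A; the adjugate is their transpose:
adj(I−A) = Cᵀ =
  [ 0.191125   0.060750   0.096500   0.074250]
  [ 0.169625   0.314750   0.104500   0.117750]
  [ 0.267000   0.198000   0.403500   0.242000]
  [ 0.176000   0.211500   0.158000   0.258500]
det(I−A) = Σ_j (I−A)_1j·C_1j = (1.00)(0.191125) + (0.00)(0.169625) + (-0.20)(0.267000) + (-0.10)(0.176000) = 0.120125
(I − A)⁻¹ = adj(I−A) / det(I−A) ≈
  [   1.5911     0.5057     0.8033     0.6181]
  [   1.4121     2.6202     0.8699     0.9802]
  [   2.2227     1.6483     3.3590     2.0146]
  [   1.4651     1.7607     1.3153     2.1519]
Δx = (I − A)⁻¹ Δd with Δd having +40 in the Sector 4 component and 0 elsewhere.
So Δx_4 = L_44 · (+40), where L_44 = adj(I−A)_44 / det(I−A) = 0.258500 / 0.120125.
Δx_4 = 0.258500 × (+40) / 0.120125 = 10.34 / 0.120125 ≈ 86.1.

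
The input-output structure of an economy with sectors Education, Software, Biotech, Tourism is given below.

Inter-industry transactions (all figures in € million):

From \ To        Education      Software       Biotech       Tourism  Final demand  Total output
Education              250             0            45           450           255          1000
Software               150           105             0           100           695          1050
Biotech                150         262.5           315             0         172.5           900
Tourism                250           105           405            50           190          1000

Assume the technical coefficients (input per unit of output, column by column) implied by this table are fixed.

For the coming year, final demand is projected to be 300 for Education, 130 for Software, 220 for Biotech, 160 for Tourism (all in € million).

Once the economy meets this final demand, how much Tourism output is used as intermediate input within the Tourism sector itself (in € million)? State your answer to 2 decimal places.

Technical coefficients a_ij = z_ij / X_j:
  a_11 = 250/1000 = 0.25, a_21 = 150/1000 = 0.15, a_31 = 150/1000 = 0.15, a_41 = 250/1000 = 0.25
  a_12 = 0/1050 = 0.00, a_22 = 105/1050 = 0.10, a_32 = 262.5/1050 = 0.25, a_42 = 105/1050 = 0.10
  a_13 = 45/900 = 0.05, a_23 = 0/900 = 0.00, a_33 = 315/900 = 0.35, a_43 = 405/900 = 0.45
  a_14 = 450/1000 = 0.45, a_24 = 100/1000 = 0.10, a_34 = 0/1000 = 0.00, a_44 = 50/1000 = 0.05
I − A =
  [   0.75     0.00    -0.05    -0.45]
  [  -0.15     0.90     0.00    -0.10]
  [  -0.15    -0.25     0.65     0.00]
  [  -0.25    -0.10    -0.45     0.95]
Compute the cofactors C_ij = (−1)^(i+j)·(3×3 minor ij) of I−A; the adjugate is their transpose:
adj(I−A) = Cᵀ =
  [ 0.538000   0.091750   0.224500   0.264500]
  [ 0.115625   0.352500   0.072500   0.091875]
  [ 0.168625   0.156750   0.525750   0.096375]
  [ 0.233625   0.135500   0.315750   0.430125]
det(I−A) = Σ_j (I−A)_1j·C_1j = (0.75)(0.538000) + (0.00)(0.115625) + (-0.05)(0.168625) + (-0.45)(0.233625) = 0.2899375
(I − A)⁻¹ = adj(I−A) / det(I−A) ≈
  [   1.8556     0.3164     0.7743     0.9123]
  [   0.3988     1.2158     0.2501     0.3169]
  [   0.5816     0.5406     1.8133     0.3324]
  [   0.8058     0.4673     1.0890     1.4835]
First solve x = (I − A)⁻¹ d = adj(I−A)·d / det(I−A); in particular x_4 = (0.233625·300 + 0.135500·130 + 0.315750·220 + 0.430125·160) / 0.2899375 = 225.9875 / 0.2899375 ≈ 779.4352.
Intermediate flow from 4 to 4: z_44 = a_44 · x_4 = 0.05 × 225.9875 / 0.2899375 = 11.299375 / 0.2899375 ≈ 38.97.

z_44 = 38.97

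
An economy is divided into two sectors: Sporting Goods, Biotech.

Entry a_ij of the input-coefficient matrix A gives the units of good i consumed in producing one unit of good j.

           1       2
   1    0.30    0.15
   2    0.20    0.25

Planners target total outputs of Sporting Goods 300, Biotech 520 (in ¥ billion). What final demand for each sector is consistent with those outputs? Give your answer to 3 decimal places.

I − A =
  [   0.70    -0.15]
  [  -0.20     0.75]
d = (I − A) x:
  d_1 = (+0.70)·300 + (-0.15)·520 = 132.000
  d_2 = (-0.20)·300 + (+0.75)·520 = 330.000

d_1 = 132.000, d_2 = 330.000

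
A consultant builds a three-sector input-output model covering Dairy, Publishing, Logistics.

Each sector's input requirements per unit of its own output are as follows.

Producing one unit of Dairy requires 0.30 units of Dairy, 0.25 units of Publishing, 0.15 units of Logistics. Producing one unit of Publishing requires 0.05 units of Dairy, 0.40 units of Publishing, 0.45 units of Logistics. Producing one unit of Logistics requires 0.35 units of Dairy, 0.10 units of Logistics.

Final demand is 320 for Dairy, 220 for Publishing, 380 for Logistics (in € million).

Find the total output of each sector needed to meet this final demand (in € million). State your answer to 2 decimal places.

x_D = 1004.31, x_P = 785.13, x_L = 982.17

I − A =
  [   0.70    -0.05    -0.35]
  [  -0.25     0.60     0.00]
  [  -0.15    -0.45     0.90]
Cofactors of I−A, C_ij = (−1)^(i+j)·(minor ij) (rows/columns in the sector order above):
  C_11 = (0.60)(0.90) − (0.00)(-0.45) = 0.5400
  C_12 = −[(-0.25)(0.90) − (0.00)(-0.15)] = 0.2250
  C_13 = (-0.25)(-0.45) − (0.60)(-0.15) = 0.2025
  C_21 = −[(-0.05)(0.90) − (-0.35)(-0.45)] = 0.2025
  C_22 = (0.70)(0.90) − (-0.35)(-0.15) = 0.5775
  C_23 = −[(0.70)(-0.45) − (-0.05)(-0.15)] = 0.3225
  C_31 = (-0.05)(0.00) − (-0.35)(0.60) = 0.2100
  C_32 = −[(0.70)(0.00) − (-0.35)(-0.25)] = 0.0875
  C_33 = (0.70)(0.60) − (-0.05)(-0.25) = 0.4075
det(I−A) = Σ_j (I−A)_1j·C_1j = (0.70)(0.5400) + (-0.05)(0.2250) + (-0.35)(0.2025) = 0.295875
adj(I−A) = Cᵀ =
  [ 0.5400   0.2025   0.2100]
  [ 0.2250   0.5775   0.0875]
  [ 0.2025   0.3225   0.4075]
(I − A)⁻¹ = adj(I−A) / det(I−A) ≈
  [   1.8251     0.6844     0.7098]
  [   0.7605     1.9518     0.2957]
  [   0.6844     1.0900     1.3773]
x = (I − A)⁻¹ d = adj(I−A)·d / det(I−A), with det(I−A) = 0.295875:
  x_D = (0.5400·320 + 0.2025·220 + 0.2100·380) / 0.295875 = 297.15 / 0.295875 ≈ 1004.31
  x_P = (0.2250·320 + 0.5775·220 + 0.0875·380) / 0.295875 = 232.30 / 0.295875 ≈ 785.13
  x_L = (0.2025·320 + 0.3225·220 + 0.4075·380) / 0.295875 = 290.60 / 0.295875 ≈ 982.17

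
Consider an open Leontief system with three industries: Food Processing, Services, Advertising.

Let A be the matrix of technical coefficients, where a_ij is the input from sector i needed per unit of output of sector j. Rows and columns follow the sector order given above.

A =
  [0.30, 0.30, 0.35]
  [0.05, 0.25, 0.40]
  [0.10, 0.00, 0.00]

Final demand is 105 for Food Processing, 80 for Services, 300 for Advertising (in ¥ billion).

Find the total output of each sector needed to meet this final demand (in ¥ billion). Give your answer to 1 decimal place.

I − A =
  [   0.70    -0.30    -0.35]
  [  -0.05     0.75    -0.40]
  [  -0.10     0.00     1.00]
Cofactors of I−A, C_ij = (−1)^(i+j)·(minor ij) (rows/columns in the sector order above):
  C_11 = (0.75)(1.00) − (-0.40)(0.00) = 0.7500
  C_12 = −[(-0.05)(1.00) − (-0.40)(-0.10)] = 0.0900
  C_13 = (-0.05)(0.00) − (0.75)(-0.10) = 0.0750
  C_21 = −[(-0.30)(1.00) − (-0.35)(0.00)] = 0.3000
  C_22 = (0.70)(1.00) − (-0.35)(-0.10) = 0.6650
  C_23 = −[(0.70)(0.00) − (-0.30)(-0.10)] = 0.0300
  C_31 = (-0.30)(-0.40) − (-0.35)(0.75) = 0.3825
  C_32 = −[(0.70)(-0.40) − (-0.35)(-0.05)] = 0.2975
  C_33 = (0.70)(0.75) − (-0.30)(-0.05) = 0.5100
det(I−A) = Σ_j (I−A)_1j·C_1j = (0.70)(0.7500) + (-0.30)(0.0900) + (-0.35)(0.0750) = 0.47175
adj(I−A) = Cᵀ =
  [ 0.7500   0.3000   0.3825]
  [ 0.0900   0.6650   0.2975]
  [ 0.0750   0.0300   0.5100]
(I − A)⁻¹ = adj(I−A) / det(I−A) ≈
  [   1.5898     0.6359     0.8108]
  [   0.1908     1.4096     0.6306]
  [   0.1590     0.0636     1.0811]
x = (I − A)⁻¹ d = adj(I−A)·d / det(I−A), with det(I−A) = 0.47175:
  x_1 = (0.7500·105 + 0.3000·80 + 0.3825·300) / 0.47175 = 217.50 / 0.47175 ≈ 461.0
  x_2 = (0.0900·105 + 0.6650·80 + 0.2975·300) / 0.47175 = 151.90 / 0.47175 ≈ 322.0
  x_3 = (0.0750·105 + 0.0300·80 + 0.5100·300) / 0.47175 = 163.275 / 0.47175 ≈ 346.1

x_1 = 461.0, x_2 = 322.0, x_3 = 346.1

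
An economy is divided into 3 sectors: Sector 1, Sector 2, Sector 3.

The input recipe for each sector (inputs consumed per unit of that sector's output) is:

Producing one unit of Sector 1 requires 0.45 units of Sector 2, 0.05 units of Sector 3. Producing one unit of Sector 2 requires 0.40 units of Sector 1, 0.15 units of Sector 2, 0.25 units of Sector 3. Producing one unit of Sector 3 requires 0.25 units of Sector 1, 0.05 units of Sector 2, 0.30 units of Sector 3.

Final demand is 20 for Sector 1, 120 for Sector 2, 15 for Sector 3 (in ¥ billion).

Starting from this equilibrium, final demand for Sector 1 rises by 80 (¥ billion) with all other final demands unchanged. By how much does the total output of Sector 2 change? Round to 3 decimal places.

Δx_2 = 60.948

I − A =
  [   1.00    -0.40    -0.25]
  [  -0.45     0.85    -0.05]
  [  -0.05    -0.25     0.70]
Cofactors of I−A, C_ij = (−1)^(i+j)·(minor ij) (rows/columns in the sector order above):
  C_11 = (0.85)(0.70) − (-0.05)(-0.25) = 0.5825
  C_12 = −[(-0.45)(0.70) − (-0.05)(-0.05)] = 0.3175
  C_13 = (-0.45)(-0.25) − (0.85)(-0.05) = 0.1550
  C_21 = −[(-0.40)(0.70) − (-0.25)(-0.25)] = 0.3425
  C_22 = (1.00)(0.70) − (-0.25)(-0.05) = 0.6875
  C_23 = −[(1.00)(-0.25) − (-0.40)(-0.05)] = 0.2700
  C_31 = (-0.40)(-0.05) − (-0.25)(0.85) = 0.2325
  C_32 = −[(1.00)(-0.05) − (-0.25)(-0.45)] = 0.1625
  C_33 = (1.00)(0.85) − (-0.40)(-0.45) = 0.6700
det(I−A) = Σ_j (I−A)_1j·C_1j = (1.00)(0.5825) + (-0.40)(0.3175) + (-0.25)(0.1550) = 0.41675
adj(I−A) = Cᵀ =
  [ 0.5825   0.3425   0.2325]
  [ 0.3175   0.6875   0.1625]
  [ 0.1550   0.2700   0.6700]
(I − A)⁻¹ = adj(I−A) / det(I−A) ≈
  [   1.3977     0.8218     0.5579]
  [   0.7618     1.6497     0.3899]
  [   0.3719     0.6479     1.6077]
Δx = (I − A)⁻¹ Δd with Δd having +80 in the Sector 1 component and 0 elsewhere.
So Δx_2 = L_21 · (+80), where L_21 = adj(I−A)_21 / det(I−A) = 0.3175 / 0.41675.
Δx_2 = 0.3175 × (+80) / 0.41675 = 25.40 / 0.41675 ≈ 60.948.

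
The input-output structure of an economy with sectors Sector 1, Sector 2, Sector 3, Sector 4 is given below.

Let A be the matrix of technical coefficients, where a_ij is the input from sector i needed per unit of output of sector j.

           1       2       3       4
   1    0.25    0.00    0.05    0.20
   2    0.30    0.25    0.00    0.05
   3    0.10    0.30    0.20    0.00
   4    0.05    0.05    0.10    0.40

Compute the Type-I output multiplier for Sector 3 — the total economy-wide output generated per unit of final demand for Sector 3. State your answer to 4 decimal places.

m_3 = 1.7561

I − A =
  [   0.75     0.00    -0.05    -0.20]
  [  -0.30     0.75     0.00    -0.05]
  [  -0.10    -0.30     0.80     0.00]
  [  -0.05    -0.05    -0.10     0.60]
Compute the cofactors C_ij = (−1)^(i+j)·(3×3 minor ij) of I−A; the adjugate is their transpose:
adj(I−A) = Cᵀ =
  [ 0.356500   0.023000   0.037375   0.120750]
  [ 0.146500   0.347000   0.018875   0.077750]
  [ 0.099500   0.133000   0.325125   0.044250]
  [ 0.058500   0.053000   0.058875   0.441750]
det(I−A) = Σ_j (I−A)_1j·C_1j = (0.75)(0.356500) + (0.00)(0.146500) + (-0.05)(0.099500) + (-0.20)(0.058500) = 0.2507
(I − A)⁻¹ = adj(I−A) / det(I−A) ≈
  [   1.42202     0.09174     0.14908     0.48165]
  [   0.58436     1.38412     0.07529     0.31013]
  [   0.39689     0.53051     1.29687     0.17651]
  [   0.23335     0.21141     0.23484     1.76207]
The output multiplier for sector j is the column-j sum of the Leontief inverse (I − A)⁻¹ = adj(I−A) / det(I−A).
Column 3 of adj(I−A): (0.037375, 0.018875, 0.325125, 0.058875); det(I−A) = 0.2507.
m_3 = (0.037375 + 0.018875 + 0.325125 + 0.058875) / 0.2507 = 0.44025 / 0.2507 ≈ 1.7561.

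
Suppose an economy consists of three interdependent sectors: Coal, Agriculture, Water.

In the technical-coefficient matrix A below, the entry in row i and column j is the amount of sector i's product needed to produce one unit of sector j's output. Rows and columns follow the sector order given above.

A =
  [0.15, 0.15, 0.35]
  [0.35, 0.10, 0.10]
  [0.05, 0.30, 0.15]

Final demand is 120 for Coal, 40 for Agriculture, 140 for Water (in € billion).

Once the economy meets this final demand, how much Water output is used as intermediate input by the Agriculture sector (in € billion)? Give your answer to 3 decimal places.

I − A =
  [   0.85    -0.15    -0.35]
  [  -0.35     0.90    -0.10]
  [  -0.05    -0.30     0.85]
Cofactors of I−A, C_ij = (−1)^(i+j)·(minor ij) (rows/columns in the sector order above):
  C_11 = (0.90)(0.85) − (-0.10)(-0.30) = 0.7350
  C_12 = −[(-0.35)(0.85) − (-0.10)(-0.05)] = 0.3025
  C_13 = (-0.35)(-0.30) − (0.90)(-0.05) = 0.1500
  C_21 = −[(-0.15)(0.85) − (-0.35)(-0.30)] = 0.2325
  C_22 = (0.85)(0.85) − (-0.35)(-0.05) = 0.7050
  C_23 = −[(0.85)(-0.30) − (-0.15)(-0.05)] = 0.2625
  C_31 = (-0.15)(-0.10) − (-0.35)(0.90) = 0.3300
  C_32 = −[(0.85)(-0.10) − (-0.35)(-0.35)] = 0.2075
  C_33 = (0.85)(0.90) − (-0.15)(-0.35) = 0.7125
det(I−A) = Σ_j (I−A)_1j·C_1j = (0.85)(0.7350) + (-0.15)(0.3025) + (-0.35)(0.1500) = 0.526875
adj(I−A) = Cᵀ =
  [ 0.7350   0.2325   0.3300]
  [ 0.3025   0.7050   0.2075]
  [ 0.1500   0.2625   0.7125]
(I − A)⁻¹ = adj(I−A) / det(I−A) ≈
  [   1.3950     0.4413     0.6263]
  [   0.5741     1.3381     0.3938]
  [   0.2847     0.4982     1.3523]
First solve x = (I − A)⁻¹ d = adj(I−A)·d / det(I−A); in particular x_2 = (0.3025·120 + 0.7050·40 + 0.2075·140) / 0.526875 = 93.55 / 0.526875 ≈ 177.55635.
Intermediate flow from 3 to 2: z_32 = a_32 · x_2 = 0.30 × 93.55 / 0.526875 = 28.065 / 0.526875 ≈ 53.267.

z_32 = 53.267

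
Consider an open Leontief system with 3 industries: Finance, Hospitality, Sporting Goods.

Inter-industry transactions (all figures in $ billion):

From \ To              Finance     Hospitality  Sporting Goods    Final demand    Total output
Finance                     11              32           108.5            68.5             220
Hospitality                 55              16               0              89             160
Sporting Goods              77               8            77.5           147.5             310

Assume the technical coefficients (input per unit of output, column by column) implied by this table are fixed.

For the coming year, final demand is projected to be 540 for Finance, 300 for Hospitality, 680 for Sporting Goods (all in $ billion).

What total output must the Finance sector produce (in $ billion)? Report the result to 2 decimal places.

Technical coefficients a_ij = z_ij / X_j:
  a_11 = 11/220 = 0.05, a_21 = 55/220 = 0.25, a_31 = 77/220 = 0.35
  a_12 = 32/160 = 0.20, a_22 = 16/160 = 0.10, a_32 = 8/160 = 0.05
  a_13 = 108.5/310 = 0.35, a_23 = 0/310 = 0.00, a_33 = 77.5/310 = 0.25
I − A =
  [   0.95    -0.20    -0.35]
  [  -0.25     0.90     0.00]
  [  -0.35    -0.05     0.75]
Cofactors of I−A, C_ij = (−1)^(i+j)·(minor ij) (rows/columns in the sector order above):
  C_11 = (0.90)(0.75) − (0.00)(-0.05) = 0.6750
  C_12 = −[(-0.25)(0.75) − (0.00)(-0.35)] = 0.1875
  C_13 = (-0.25)(-0.05) − (0.90)(-0.35) = 0.3275
  C_21 = −[(-0.20)(0.75) − (-0.35)(-0.05)] = 0.1675
  C_22 = (0.95)(0.75) − (-0.35)(-0.35) = 0.5900
  C_23 = −[(0.95)(-0.05) − (-0.20)(-0.35)] = 0.1175
  C_31 = (-0.20)(0.00) − (-0.35)(0.90) = 0.3150
  C_32 = −[(0.95)(0.00) − (-0.35)(-0.25)] = 0.0875
  C_33 = (0.95)(0.90) − (-0.20)(-0.25) = 0.8050
det(I−A) = Σ_j (I−A)_1j·C_1j = (0.95)(0.6750) + (-0.20)(0.1875) + (-0.35)(0.3275) = 0.489125
adj(I−A) = Cᵀ =
  [ 0.6750   0.1675   0.3150]
  [ 0.1875   0.5900   0.0875]
  [ 0.3275   0.1175   0.8050]
(I − A)⁻¹ = adj(I−A) / det(I−A) ≈
  [   1.3800     0.3424     0.6440]
  [   0.3833     1.2062     0.1789]
  [   0.6696     0.2402     1.6458]
x = (I − A)⁻¹ d = adj(I−A)·d / det(I−A), with det(I−A) = 0.489125:
  x_1 = (0.6750·540 + 0.1675·300 + 0.3150·680) / 0.489125 = 628.95 / 0.489125 ≈ 1285.87
  x_2 = (0.1875·540 + 0.5900·300 + 0.0875·680) / 0.489125 = 337.75 / 0.489125 ≈ 690.52
  x_3 = (0.3275·540 + 0.1175·300 + 0.8050·680) / 0.489125 = 759.50 / 0.489125 ≈ 1552.77

x_1 = 1285.87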